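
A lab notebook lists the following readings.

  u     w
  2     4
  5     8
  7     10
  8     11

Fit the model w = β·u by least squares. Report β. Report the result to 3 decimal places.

Compute the Gram sums: Σu·u = 142.
For Aᵀw: Σu·w = 206.
β = 206/142 = 1.4507.

β = 1.451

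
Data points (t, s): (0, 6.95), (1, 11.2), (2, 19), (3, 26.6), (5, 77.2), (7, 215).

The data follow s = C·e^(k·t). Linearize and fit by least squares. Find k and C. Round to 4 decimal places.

k = 0.4877, C = 6.8186

Let Y = ln s. Fitting Y = k·t + ln C by least squares:
XᵀX = [[88.0000, 18.0000]; [18.0000, 6]], rhs = [77.4740, 20.2970]ᵀ  (here Σt = 18.0000, Σ(t)² = 88.0000, Σln s = 20.2970, Σt·ln s = 77.4740).
Solving (det = 204.0000): k = 0.48773, ln C = 1.91965, so C = exp(1.91965) = 6.81855.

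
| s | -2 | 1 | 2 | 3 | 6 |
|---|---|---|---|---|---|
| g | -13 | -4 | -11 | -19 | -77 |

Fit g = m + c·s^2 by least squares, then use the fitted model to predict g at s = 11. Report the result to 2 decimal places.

With design matrix A, AᵀA = [[5, 54]; [54, 1410]] and Aᵀg = [-124, -3043]ᵀ.
Eliminating c: 1410·(row 1) − 54·(row 2) gives 4134·m = 1410·(-124) − 54·(-3043) = -10518, so m = -1753/689.
Then c = ((-3043) − 54·(-1753/689))/1410 = -8519/4134.
At s = 11: ĝ = (-1753/689)·(1) + (-8519/4134)·(121) = -1041317/4134.

ĝ = -251.89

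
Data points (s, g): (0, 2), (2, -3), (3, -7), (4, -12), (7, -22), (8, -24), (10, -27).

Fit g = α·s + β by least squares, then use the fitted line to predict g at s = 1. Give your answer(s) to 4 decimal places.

ĝ = -1.2770

Setting ∂/∂α … = 0 gives: 242·α + 34·β = -691;  34·α + 7·β = -93.
(Σs·s = 242, Σs = 34, Σ1 = 7, Σs·g = -691, Σg = -93.)
Δ = 242·7 − 34² = 538.
α = ((-691)·7 − 34·(-93))/538 = -1675/538; β = (242·(-93) − 34·(-691))/538 = 494/269.
At s = 1: ĝ = (-1675/538)·(1) + (494/269)·(1) = -687/538.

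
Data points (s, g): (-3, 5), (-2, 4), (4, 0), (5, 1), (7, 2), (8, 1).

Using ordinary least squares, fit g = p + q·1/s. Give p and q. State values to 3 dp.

p = 2.058, q = -5.641

MᵀM·[p, q]ᵀ = Mᵀg reads: 6·p + (-97/840)·q = 13;  (-97/840)·p + (352549/705600)·q = -2567/840.
(Σ1 = 6, Σ1/s = -97/840, Σ1/s·1/s = 352549/705600, Σg = 13, Σ1/s·g = -2567/840.)
Eliminating q: (352549/705600)·(row 1) − (-97/840)·(row 2) gives (421177/141120)·p = (352549/705600)·13 − (-97/840)·(-2567/840) = 2167069/352800, so p = 4334138/2105885.
Then q = ((-2567/840) − (-97/840)·(4334138/2105885))/(352549/705600) = -2375688/421177.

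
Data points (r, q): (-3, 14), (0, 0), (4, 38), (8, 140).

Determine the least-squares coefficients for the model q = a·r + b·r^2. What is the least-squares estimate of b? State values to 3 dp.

b = 2.013

The normal system AᵀA·[a, b]ᵀ = Aᵀq is [[89, 549]; [549, 4433]]·[a, b]ᵀ = [1230, 9694]ᵀ.
det = 89·4433 − 549² = 93136.
a = (1230·4433 − 549·9694)/93136 = 16323/11642; b = (89·9694 − 549·1230)/93136 = 23437/11642.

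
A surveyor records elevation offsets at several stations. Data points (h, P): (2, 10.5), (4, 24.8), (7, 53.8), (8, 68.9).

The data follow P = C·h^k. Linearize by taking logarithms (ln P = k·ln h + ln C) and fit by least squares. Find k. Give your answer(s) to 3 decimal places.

k = 1.343

Let Y = ln P. Fitting Y = k·ln h + ln C by least squares:
AᵀA = [[10.5129, 6.1048]; [6.1048, 4]], rhs = [22.6376, 13.7801]ᵀ  (here Σln h = 6.1048, Σ(ln h)² = 10.5129, Σln P = 13.7801, Σln h·ln P = 22.6376).
Slope k = (n·Σln h·ln P − Σln h·Σln P)/(n·Σ(ln h)² − (Σln h)²) = (4·22.6376 − 6.1048·13.7801)/4.7831 = 1.34333; ln C = (Σln P − k·Σln h)/n = 1.39485.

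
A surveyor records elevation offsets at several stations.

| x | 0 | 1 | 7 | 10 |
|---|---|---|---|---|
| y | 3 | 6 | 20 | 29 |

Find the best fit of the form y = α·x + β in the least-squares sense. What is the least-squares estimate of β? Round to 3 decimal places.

The normal system AᵀA·[α, β]ᵀ = Aᵀy is [[150, 18]; [18, 4]]·[α, β]ᵀ = [436, 58]ᵀ.
Δ = 150·4 − 18² = 276.
α = (436·4 − 18·58)/276 = 175/69; β = (150·58 − 18·436)/276 = 71/23.

β = 3.087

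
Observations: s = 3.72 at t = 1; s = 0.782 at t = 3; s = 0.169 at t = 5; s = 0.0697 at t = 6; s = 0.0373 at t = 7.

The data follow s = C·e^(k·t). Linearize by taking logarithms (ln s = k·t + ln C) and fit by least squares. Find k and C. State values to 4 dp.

k = -0.7759, C = 8.0175

With ln sᵢ as the transformed response and tᵢ as the regressor:
Sums: Σt = 22.0000, Σ(t)² = 120.0000, Σln s = -6.6624, Σt·ln s = -47.3159.
Normal system: [[120.0000, 22.0000]; [22.0000, 5]]·[k, ln C]ᵀ = [-47.3159, -6.6624]ᵀ.
Slope k = (n·Σt·ln s − Σt·Σln s)/(n·Σ(t)² − (Σt)²) = (5·-47.3159 − 22.0000·-6.6624)/116.0000 = -0.77593; ln C = (Σln s − k·Σt)/n = 2.08162, so C = exp(2.08162) = 8.01747.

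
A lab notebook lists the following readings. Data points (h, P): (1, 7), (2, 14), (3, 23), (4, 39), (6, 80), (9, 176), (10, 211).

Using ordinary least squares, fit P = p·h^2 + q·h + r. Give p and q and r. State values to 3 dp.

p = 2.031, q = 0.536, r = 4.213

Forming XᵀX = [[18211, 2045, 247]; [2045, 247, 35]; [247, 35, 7]] and XᵀP = [39130, 4434, 550]ᵀ gives XᵀX·[p, q, r]ᵀ = XᵀP.
Row-reducing yields p = 3630/1787, q = 8626/16083, r = 67750/16083.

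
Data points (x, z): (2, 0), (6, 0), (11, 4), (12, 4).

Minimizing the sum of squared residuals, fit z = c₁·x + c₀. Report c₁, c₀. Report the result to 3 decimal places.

c₁ = 0.463, c₀ = -1.591

Sums needed: Σx·x = 305, Σx = 31, Σ1 = 4.
And Σx·z = 92, Σz = 8.
So AᵀA·[c₁, c₀]ᵀ = Aᵀz: [[305, 31]; [31, 4]]·[c₁, c₀]ᵀ = [92, 8]ᵀ.
det = 305·4 − 31² = 259.
c₁ = (92·4 − 31·8)/259 = 120/259; c₀ = (305·8 − 31·92)/259 = -412/259.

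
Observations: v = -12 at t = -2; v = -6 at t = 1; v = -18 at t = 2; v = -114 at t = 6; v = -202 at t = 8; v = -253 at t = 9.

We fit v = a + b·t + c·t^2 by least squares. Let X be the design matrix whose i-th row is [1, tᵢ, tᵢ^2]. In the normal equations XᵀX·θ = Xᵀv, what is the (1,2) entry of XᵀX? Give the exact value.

24

Row 1 ↔ basis 1, column 2 ↔ basis t, so (XᵀX)_{1,2} = Σᵢ t = (1)·(-2) + (1)·(1) + (1)·(2) + (1)·(6) + (1)·(8) + (1)·(9) = 24.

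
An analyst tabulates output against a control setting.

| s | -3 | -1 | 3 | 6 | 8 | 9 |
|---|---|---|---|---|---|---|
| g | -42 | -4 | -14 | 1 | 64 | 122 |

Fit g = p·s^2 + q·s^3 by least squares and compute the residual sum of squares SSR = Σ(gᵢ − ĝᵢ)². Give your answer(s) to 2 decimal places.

MᵀM·[p, q]ᵀ = Mᵀg reads: 12116·p + 99592·q = 13506;  99592·p + 841700·q = 122682.
det = 12116·841700 − 99592² = 279470736.
p = (13506·841700 − 99592·122682)/279470736 = -1311953/431282; q = (12116·122682 − 99592·13506)/279470736 = 218095/431282.
Residuals: -208851/215641, -97540/215641, -59468/215641, 276535/215641, -48800/215641, -53329/215641; SSR = 641651/215641.

SSR = 2.98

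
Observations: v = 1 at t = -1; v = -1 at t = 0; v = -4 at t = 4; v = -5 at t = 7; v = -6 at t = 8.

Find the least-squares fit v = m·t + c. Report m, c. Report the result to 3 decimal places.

m = -0.706, c = -0.460

Compute the Gram sums: Σt·t = 130, Σt = 18, Σ1 = 5.
And Σt·v = -100, Σv = -15.
AᵀA·[m, c]ᵀ = Aᵀv becomes [[130, 18]; [18, 5]]·[m, c]ᵀ = [-100, -15]ᵀ.
det = 130·5 − 18² = 326.
m = ((-100)·5 − 18·(-15))/326 = -115/163; c = (130·(-15) − 18·(-100))/326 = -75/163.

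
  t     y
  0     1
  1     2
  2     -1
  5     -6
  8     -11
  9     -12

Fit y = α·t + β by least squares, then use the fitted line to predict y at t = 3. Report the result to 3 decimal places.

ŷ = -2.631

From the data, Σt·t = 175, Σt = 25, Σ1 = 6.
Right-hand side: Σt·y = -226, Σy = -27.
det = 175·6 − 25² = 425.
α = ((-226)·6 − 25·(-27))/425 = -681/425; β = (175·(-27) − 25·(-226))/425 = 37/17.
At t = 3: ŷ = (-681/425)·(3) + (37/17)·(1) = -1118/425.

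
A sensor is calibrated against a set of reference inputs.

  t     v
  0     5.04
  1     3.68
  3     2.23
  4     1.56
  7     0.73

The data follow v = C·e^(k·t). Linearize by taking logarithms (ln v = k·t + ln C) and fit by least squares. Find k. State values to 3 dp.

Linearized form: ln v = k·t + ln C. From the 5 transformed points,
Σt = 15.0000, Σ(t)² = 75.0000, Σln v = 3.8523, Σt·ln v = 3.2847.
Equations: 75.0000·k + 15.0000·ln C = 3.2847;  15.0000·k + 5·ln C = 3.8523.
Slope k = (n·Σt·ln v − Σt·Σln v)/(n·Σ(t)² − (Σt)²) = (5·3.2847 − 15.0000·3.8523)/150.0000 = -0.27574; ln C = (Σln v − k·Σt)/n = 1.59768.

k = -0.276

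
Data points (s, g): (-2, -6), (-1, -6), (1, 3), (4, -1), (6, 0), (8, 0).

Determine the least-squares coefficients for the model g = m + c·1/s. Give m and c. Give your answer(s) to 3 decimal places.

m = -1.702, c = 5.018

AᵀA·[m, c]ᵀ = Aᵀg reads: 6·m + (1/24)·c = -10;  (1/24)·m + (1357/576)·c = 47/4.
(Σ1 = 6, Σ1/s = 1/24, Σ1/s·1/s = 1357/576, Σg = -10, Σ1/s·g = 47/4.)
Determinant 6·(1357/576) − (1/24)² = 8141/576.
m = ((-10)·(1357/576) − (1/24)·(47/4))/(8141/576) = -13852/8141; c = (6·(47/4) − (1/24)·(-10))/(8141/576) = 40848/8141.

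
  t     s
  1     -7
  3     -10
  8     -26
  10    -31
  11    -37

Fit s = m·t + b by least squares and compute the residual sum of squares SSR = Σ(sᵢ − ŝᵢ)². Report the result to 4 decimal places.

XᵀX·[m, b]ᵀ = Xᵀs reads: 295·m + 33·b = -962;  33·m + 5·b = -111.
Δ = 295·5 − 33² = 386.
m = ((-962)·5 − 33·(-111))/386 = -1147/386; b = (295·(-111) − 33·(-962))/386 = -999/386.
Residuals: -278/193, 290/193, 139/386, 503/386, -333/193; SSR = 3527/386.

SSR = 9.1373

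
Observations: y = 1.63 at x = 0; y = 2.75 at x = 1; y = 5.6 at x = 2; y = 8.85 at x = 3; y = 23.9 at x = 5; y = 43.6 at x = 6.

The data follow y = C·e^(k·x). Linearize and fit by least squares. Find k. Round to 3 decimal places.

k = 0.541

Let Y = ln y. Fitting Y = k·x + ln C by least squares:
XᵀX = [[75.0000, 17.0000]; [17.0000, 6]], rhs = [49.5181, 12.3523]ᵀ  (here Σx = 17.0000, Σ(x)² = 75.0000, Σln y = 12.3523, Σx·ln y = 49.5181).
Slope k = (n·Σx·ln y − Σx·Σln y)/(n·Σ(x)² − (Σx)²) = (6·49.5181 − 17.0000·12.3523)/161.0000 = 0.54112; ln C = (Σln y − k·Σx)/n = 0.52556.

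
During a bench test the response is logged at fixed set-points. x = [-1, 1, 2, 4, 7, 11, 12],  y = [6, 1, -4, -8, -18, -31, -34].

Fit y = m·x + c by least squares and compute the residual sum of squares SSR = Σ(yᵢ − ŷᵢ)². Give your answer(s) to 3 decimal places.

Compute the Gram sums: Σx·x = 336, Σx = 36, Σ1 = 7.
Moment sums: Σx·y = -920, Σy = -88.
AᵀA·[m, c]ᵀ = Aᵀy becomes [[336, 36]; [36, 7]]·[m, c]ᵀ = [-920, -88]ᵀ.
Determinant 336·7 − 36² = 1056.
m = ((-920)·7 − 36·(-88))/1056 = -409/132; c = (336·(-88) − 36·(-920))/1056 = 37/11.
Residuals: -61/132, 97/132, -7/6, 34/33, 43/132, -37/132, -2/11; SSR = 112/33.

SSR = 3.394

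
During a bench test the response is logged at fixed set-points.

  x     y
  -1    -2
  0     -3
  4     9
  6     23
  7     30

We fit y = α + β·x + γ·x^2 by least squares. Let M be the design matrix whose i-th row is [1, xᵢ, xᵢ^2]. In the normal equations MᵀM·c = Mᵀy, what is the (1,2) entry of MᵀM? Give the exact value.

Row 1 ↔ basis 1, column 2 ↔ basis x, so (MᵀM)_{1,2} = Σᵢ x = (1)·(-1) + (1)·(0) + (1)·(4) + (1)·(6) + (1)·(7) = 16.

16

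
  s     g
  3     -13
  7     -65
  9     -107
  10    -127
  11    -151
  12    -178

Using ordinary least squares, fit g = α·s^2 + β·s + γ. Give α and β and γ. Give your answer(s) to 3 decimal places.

With design matrix X, XᵀX = [[54420, 5158, 504]; [5158, 504, 52]; [504, 52, 6]] and Xᵀg = [-68572, -6524, -641]ᵀ.
Solving the 3×3 system (Gaussian elimination) gives α = -3037/3057, β = -17562/5095, γ = 198409/30570.

α = -0.993, β = -3.447, γ = 6.490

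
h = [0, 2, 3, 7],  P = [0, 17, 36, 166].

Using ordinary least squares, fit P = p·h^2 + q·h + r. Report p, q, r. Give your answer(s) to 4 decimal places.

From the data, Σh^2·h^2 = 2498, Σh^2·h = 378, Σh^2 = 62, Σh·h = 62, Σh = 12, Σ1 = 4.
Moment sums: Σh^2·P = 8526, Σh·P = 1304, ΣP = 219.
Solving the 3×3 system (Gaussian elimination) gives p = 9195/3098, q = 9191/3098, r = -240/1549.

p = 2.9680, q = 2.9668, r = -0.1549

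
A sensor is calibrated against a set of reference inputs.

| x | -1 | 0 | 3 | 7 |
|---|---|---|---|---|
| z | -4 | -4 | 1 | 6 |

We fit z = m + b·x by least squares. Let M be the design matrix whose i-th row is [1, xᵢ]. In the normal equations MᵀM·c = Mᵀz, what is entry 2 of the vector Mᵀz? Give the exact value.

49

Entry 2 ↔ basis x, so (Mᵀz)_{2} = Σᵢ (x)·zᵢ = (-1)·(-4) + (0)·(-4) + (3)·(1) + (7)·(6) = 49.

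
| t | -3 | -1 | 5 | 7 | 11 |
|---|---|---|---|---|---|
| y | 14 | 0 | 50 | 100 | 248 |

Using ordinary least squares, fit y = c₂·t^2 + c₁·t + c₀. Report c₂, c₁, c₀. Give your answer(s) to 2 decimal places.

Compute the Gram sums: Σt^2·t^2 = 17749, Σt^2·t = 1771, Σt^2 = 205, Σt·t = 205, Σt = 19, Σ1 = 5.
Right-hand side: Σt^2·y = 36284, Σt·y = 3636, Σy = 412.
Row-reducing yields c₂ = 67/33, c₁ = 14/33, c₀ = -27/11.

c₂ = 2.03, c₁ = 0.42, c₀ = -2.45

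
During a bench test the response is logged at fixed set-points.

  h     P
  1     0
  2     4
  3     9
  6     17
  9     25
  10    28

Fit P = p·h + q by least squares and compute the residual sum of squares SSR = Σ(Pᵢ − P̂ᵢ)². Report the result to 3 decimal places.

The normal system AᵀA·[p, q]ᵀ = AᵀP is [[231, 31]; [31, 6]]·[p, q]ᵀ = [642, 83]ᵀ.
Eliminating q: 6·(row 1) − 31·(row 2) gives 425·p = 6·642 − 31·83 = 1279, so p = 1279/425.
Then q = (83 − 31·(1279/425))/6 = -729/425.
Residuals: -22/17, -129/425, 717/425, 56/85, -157/425, -161/425; SSR = 2264/425.

SSR = 5.327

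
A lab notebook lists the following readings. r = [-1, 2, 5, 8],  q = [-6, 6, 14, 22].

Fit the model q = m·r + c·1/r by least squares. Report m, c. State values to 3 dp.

m = 2.684, c = 2.920

Entries of AᵀA: Σr·r = 94, Σr·1/r = 4, Σ1/r·1/r = 2089/1600.
And Σr·q = 264, Σ1/r·q = 291/20.
Eliminating c: (2089/1600)·(row 1) − 4·(row 2) gives (85383/800)·m = (2089/1600)·264 − 4·(291/20) = 57297/200, so m = 76396/28461.
Then c = ((291/20) − 4·(76396/28461))/(2089/1600) = 83120/28461.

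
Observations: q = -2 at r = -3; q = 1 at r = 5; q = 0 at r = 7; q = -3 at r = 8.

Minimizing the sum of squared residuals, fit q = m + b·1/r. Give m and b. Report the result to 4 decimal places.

m = -1.1153, b = 3.4289

The normal equations are: 4·m + (113/840)·b = -4;  (113/840)·m + (132049/705600)·b = 59/120.
Eliminating b: (132049/705600)·(row 1) − (113/840)·(row 2) gives (171809/235200)·m = (132049/705600)·(-4) − (113/840)·(59/120) = -114973/141120, so m = -574865/515427.
Then b = ((59/120) − (113/840)·(-574865/515427))/(132049/705600) = 589120/171809.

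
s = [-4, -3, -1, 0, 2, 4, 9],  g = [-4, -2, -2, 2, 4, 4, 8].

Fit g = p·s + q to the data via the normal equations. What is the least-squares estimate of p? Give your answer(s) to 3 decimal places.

From the data, Σs·s = 127, Σs = 7, Σ1 = 7.
For Xᵀg: Σs·g = 120, Σg = 10.
Eliminating q: 7·(row 1) − 7·(row 2) gives 840·p = 7·120 − 7·10 = 770, so p = 11/12.
Then q = (10 − 7·(11/12))/7 = 43/84.

p = 0.917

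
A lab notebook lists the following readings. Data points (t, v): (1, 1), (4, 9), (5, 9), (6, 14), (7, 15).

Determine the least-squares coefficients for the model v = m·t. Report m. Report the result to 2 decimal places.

m = 2.13

Sums needed: Σt·t = 127.
Moment sums: Σt·v = 271.
So MᵀM·[m]ᵀ = Mᵀv: [[127]]·[m]ᵀ = [271]ᵀ.
Hence m = 271 / 127 ≈ 2.13386.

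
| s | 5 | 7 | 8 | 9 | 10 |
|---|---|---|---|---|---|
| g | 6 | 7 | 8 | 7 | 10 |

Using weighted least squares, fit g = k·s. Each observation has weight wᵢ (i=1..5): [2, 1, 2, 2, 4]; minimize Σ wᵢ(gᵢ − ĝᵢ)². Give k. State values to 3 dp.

k = 0.967

With design matrix X, XᵀWX = [[789]] and XᵀWg = [763]ᵀ.
k = 763/789 = 0.967047.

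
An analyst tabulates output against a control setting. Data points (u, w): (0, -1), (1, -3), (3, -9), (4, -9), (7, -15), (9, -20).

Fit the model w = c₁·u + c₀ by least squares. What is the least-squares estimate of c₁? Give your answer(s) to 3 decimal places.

The normal equations are: 156·c₁ + 24·c₀ = -351;  24·c₁ + 6·c₀ = -57.
(Σu·u = 156, Σu = 24, Σ1 = 6, Σu·w = -351, Σw = -57.)
Eliminating c₀: 6·(row 1) − 24·(row 2) gives 360·c₁ = 6·(-351) − 24·(-57) = -738, so c₁ = -41/20.
Then c₀ = ((-57) − 24·(-41/20))/6 = -13/10.

c₁ = -2.050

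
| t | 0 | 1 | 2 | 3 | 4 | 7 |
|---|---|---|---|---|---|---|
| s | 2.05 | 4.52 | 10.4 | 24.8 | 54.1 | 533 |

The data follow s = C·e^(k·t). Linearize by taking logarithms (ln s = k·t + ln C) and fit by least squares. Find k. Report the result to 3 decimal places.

Linearized form: ln s = k·t + ln C. From the 6 transformed points,
XᵀX = [[79.0000, 17.0000]; [17.0000, 6]], rhs = [75.7376, 18.0484]ᵀ  (here Σt = 17.0000, Σ(t)² = 79.0000, Σln s = 18.0484, Σt·ln s = 75.7376).
Slope k = (n·Σt·ln s − Σt·Σln s)/(n·Σ(t)² − (Σt)²) = (6·75.7376 − 17.0000·18.0484)/185.0000 = 0.79786; ln C = (Σln s − k·Σt)/n = 0.74746.

k = 0.798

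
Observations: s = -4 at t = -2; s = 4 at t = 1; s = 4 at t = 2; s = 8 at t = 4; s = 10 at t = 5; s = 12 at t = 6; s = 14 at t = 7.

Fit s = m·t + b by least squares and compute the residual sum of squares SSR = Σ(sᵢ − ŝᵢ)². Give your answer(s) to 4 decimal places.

AᵀA·[m, b]ᵀ = Aᵀs reads: 135·m + 23·b = 272;  23·m + 7·b = 48.
det = 135·7 − 23² = 416.
m = (272·7 − 23·48)/416 = 25/13; b = (135·48 − 23·272)/416 = 7/13.
Residuals: -9/13, 20/13, -5/13, -3/13, -2/13, -1/13, 0; SSR = 40/13.

SSR = 3.0769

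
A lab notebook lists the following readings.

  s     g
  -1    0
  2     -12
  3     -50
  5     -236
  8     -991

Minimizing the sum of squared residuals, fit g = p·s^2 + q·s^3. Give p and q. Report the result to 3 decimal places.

p = 0.589, q = -2.009

Entries of XᵀX: Σs^2·s^2 = 4819, Σs^2·s^3 = 36167, Σs^3·s^3 = 278563.
For Xᵀg: Σs^2·g = -69822, Σs^3·g = -538338.
Normal equations: [[4819, 36167]; [36167, 278563]]·[p, q]ᵀ = [-69822, -538338]ᵀ.
Eliminating q: 278563·(row 1) − 36167·(row 2) gives 34343208·p = 278563·(-69822) − 36167·(-538338) = 20244660, so p = 1687055/2861934.
Then q = ((-538338) − 36167·(1687055/2861934))/278563 = -5749879/2861934.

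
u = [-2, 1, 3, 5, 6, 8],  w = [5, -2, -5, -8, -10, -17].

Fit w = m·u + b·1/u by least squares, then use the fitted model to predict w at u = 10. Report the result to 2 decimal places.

Entries of AᵀA: Σu·u = 139, Σu·1/u = 6, Σ1/u·1/u = 20801/14400.
Moment sums: Σu·w = -263, Σ1/u·w = -1387/120.
Normal equations: [[139, 6]; [6, 20801/14400]]·[m, b]ᵀ = [-263, -1387/120]ᵀ.
Determinant 139·(20801/14400) − 6² = 2372939/14400.
m = ((-263)·(20801/14400) − 6·(-1387/120))/(2372939/14400) = -4472023/2372939; b = (139·(-1387/120) − 6·(-263))/(2372939/14400) = -411960/2372939.
At u = 10: ŵ = (-4472023/2372939)·(10) + (-411960/2372939)·(1/10) = -44761426/2372939.

ŵ = -18.86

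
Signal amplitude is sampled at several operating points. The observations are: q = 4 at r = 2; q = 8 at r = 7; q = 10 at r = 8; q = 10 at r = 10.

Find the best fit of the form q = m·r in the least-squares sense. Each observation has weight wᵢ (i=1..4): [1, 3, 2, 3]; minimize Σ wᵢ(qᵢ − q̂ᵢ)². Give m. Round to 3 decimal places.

m = 1.098

Setting ∂/∂m … = 0 gives: 579·m = 636.
(Σwᵢ·r·r = 579, Σwᵢ·r·q = 636.)
Hence m = 636 / 579 ≈ 1.09845.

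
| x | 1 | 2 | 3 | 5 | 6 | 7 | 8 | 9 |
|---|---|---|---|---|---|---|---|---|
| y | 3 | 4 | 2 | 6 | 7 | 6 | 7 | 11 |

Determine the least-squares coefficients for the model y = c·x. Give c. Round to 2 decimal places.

c = 1.06

The normal equations are: 269·c = 286.
(Σx·x = 269, Σx·y = 286.)
c = 286/269 = 1.0632.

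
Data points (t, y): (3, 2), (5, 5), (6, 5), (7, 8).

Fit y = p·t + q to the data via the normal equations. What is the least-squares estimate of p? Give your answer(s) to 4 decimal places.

Sums needed: Σt·t = 119, Σt = 21, Σ1 = 4.
Moment sums: Σt·y = 117, Σy = 20.
Normal equations: [[119, 21]; [21, 4]]·[p, q]ᵀ = [117, 20]ᵀ.
Eliminating q: 4·(row 1) − 21·(row 2) gives 35·p = 4·117 − 21·20 = 48, so p = 48/35.
Then q = (20 − 21·(48/35))/4 = -11/5.

p = 1.3714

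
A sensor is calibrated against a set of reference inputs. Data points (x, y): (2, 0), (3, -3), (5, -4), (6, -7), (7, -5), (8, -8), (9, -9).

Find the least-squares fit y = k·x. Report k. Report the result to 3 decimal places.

Compute the Gram sums: Σx·x = 268.
And Σx·y = -251.
Hence k = -251 / 268 ≈ -0.936567.

k = -0.937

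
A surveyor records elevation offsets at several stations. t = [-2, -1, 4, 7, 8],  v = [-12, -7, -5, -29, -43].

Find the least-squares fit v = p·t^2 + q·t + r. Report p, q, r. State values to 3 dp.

p = -1.061, q = 3.402, r = -1.656

XᵀX·[p, q, r]ᵀ = Xᵀv reads: 6770·p + 910·q + 134·r = -4308;  910·p + 134·q + 16·r = -536;  134·p + 16·q + 5·r = -96.
(Σt^2·t^2 = 6770, Σt^2·t = 910, Σt^2 = 134, Σt·t = 134, Σt = 16, Σ1 = 5, Σt^2·v = -4308, Σt·v = -536, Σv = -96.)
Solving the 3×3 system (Gaussian elimination) gives p = -6995/6594, q = 7477/2198, r = -5459/3297.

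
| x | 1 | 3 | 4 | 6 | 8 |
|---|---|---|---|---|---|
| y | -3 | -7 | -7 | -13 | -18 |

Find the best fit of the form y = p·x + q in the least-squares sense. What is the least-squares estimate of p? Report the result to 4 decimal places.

Entries of MᵀM: Σx·x = 126, Σx = 22, Σ1 = 5.
And Σx·y = -274, Σy = -48.
det = 126·5 − 22² = 146.
p = ((-274)·5 − 22·(-48))/146 = -157/73; q = (126·(-48) − 22·(-274))/146 = -10/73.

p = -2.1507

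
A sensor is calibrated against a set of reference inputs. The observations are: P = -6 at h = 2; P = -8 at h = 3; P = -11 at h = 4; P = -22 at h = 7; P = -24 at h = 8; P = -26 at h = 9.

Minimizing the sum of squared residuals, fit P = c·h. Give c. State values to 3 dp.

MᵀM·[c]ᵀ = MᵀP reads: 223·c = -660.
(Σh·h = 223, Σh·P = -660.)
Hence c = -660 / 223 ≈ -2.95964.

c = -2.960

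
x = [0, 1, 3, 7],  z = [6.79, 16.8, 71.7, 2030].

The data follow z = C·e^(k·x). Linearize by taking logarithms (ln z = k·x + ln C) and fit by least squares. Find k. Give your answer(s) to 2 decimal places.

Linearized form: ln z = k·x + ln C. From the 4 transformed points,
Σx = 11.0000, Σ(x)² = 59.0000, Σln z = 16.6251, Σx·ln z = 68.9494.
Equations: 59.0000·k + 11.0000·ln C = 68.9494;  11.0000·k + 4·ln C = 16.6251.
Solving (det = 115.0000): k = 0.80801, ln C = 1.93425.

k = 0.81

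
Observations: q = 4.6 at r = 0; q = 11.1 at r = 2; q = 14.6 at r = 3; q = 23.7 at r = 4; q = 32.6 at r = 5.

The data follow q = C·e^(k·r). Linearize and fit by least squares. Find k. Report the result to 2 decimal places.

Let Y = ln q. Fitting Y = k·r + ln C by least squares:
Σr = 14.0000, Σ(r)² = 54.0000, Σln q = 13.2638, Σr·ln q = 42.9404.
Normal system: [[54.0000, 14.0000]; [14.0000, 5]]·[k, ln C]ᵀ = [42.9404, 13.2638]ᵀ.
Δ = 54.0000·5 − (14.0000)² = 74.0000; k = (42.9404·5 − 14.0000·13.2638)/74.0000 = 0.39201, ln C = (54.0000·13.2638 − 14.0000·42.9404)/74.0000 = 1.55513.

k = 0.39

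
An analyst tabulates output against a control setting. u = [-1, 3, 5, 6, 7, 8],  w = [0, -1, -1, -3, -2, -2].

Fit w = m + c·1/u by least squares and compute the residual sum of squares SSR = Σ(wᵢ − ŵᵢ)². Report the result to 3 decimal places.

SSR = 3.347

Forming MᵀM = [[6, -9/280]; [-9/280, 857249/705600]] and Mᵀw = [-9, -659/420]ᵀ gives MᵀM·[m, c]ᵀ = Mᵀw.
det = 6·(857249/705600) − (-9/280)² = 342851/47040.
m = ((-9)·(857249/705600) − (-9/280)·(-659/420))/(342851/47040) = -2583609/1714255; c = (6·(-659/420) − (-9/280)·(-9))/(342851/47040) = -456456/342851.
Residuals: 301329/1714255, 1630114/1714255, 265162/342851, -2178776/1714255, -518861/1714255, -559616/1714255; SSR = 5737358/1714255.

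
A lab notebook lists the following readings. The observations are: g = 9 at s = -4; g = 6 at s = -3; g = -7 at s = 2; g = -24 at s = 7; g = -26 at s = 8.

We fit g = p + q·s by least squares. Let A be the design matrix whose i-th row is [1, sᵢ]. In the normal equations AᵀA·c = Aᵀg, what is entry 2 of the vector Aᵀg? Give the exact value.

Entry 2 ↔ basis s, so (Aᵀg)_{2} = Σᵢ (s)·gᵢ = (-4)·(9) + (-3)·(6) + (2)·(-7) + (7)·(-24) + (8)·(-26) = -444.

-444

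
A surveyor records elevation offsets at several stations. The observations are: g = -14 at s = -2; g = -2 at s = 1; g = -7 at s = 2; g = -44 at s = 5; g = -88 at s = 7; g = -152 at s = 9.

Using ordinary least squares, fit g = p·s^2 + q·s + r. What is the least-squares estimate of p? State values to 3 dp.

From the data, Σs^2·s^2 = 9620, Σs^2·s = 1198, Σs^2 = 164, Σs·s = 164, Σs = 22, Σ1 = 6.
And Σs^2·g = -17810, Σs·g = -2192, Σg = -307.
Solving the 3×3 system (Gaussian elimination) gives p = -44593/21630, q = 106271/54075, r = -72873/36050.

p = -2.062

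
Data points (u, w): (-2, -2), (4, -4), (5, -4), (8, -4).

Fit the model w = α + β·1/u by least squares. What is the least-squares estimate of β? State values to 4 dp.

β = -2.8291

Compute the Gram sums: Σ1 = 4, Σ1/u = 3/40, Σ1/u·1/u = 589/1600.
Right-hand side: Σw = -14, Σ1/u·w = -13/10.
So XᵀX·[α, β]ᵀ = Xᵀw: [[4, 3/40]; [3/40, 589/1600]]·[α, β]ᵀ = [-14, -13/10]ᵀ.
Eliminating β: (589/1600)·(row 1) − (3/40)·(row 2) gives (2347/1600)·α = (589/1600)·(-14) − (3/40)·(-13/10) = -809/160, so α = -8090/2347.
Then β = ((-13/10) − (3/40)·(-8090/2347))/(589/1600) = -6640/2347.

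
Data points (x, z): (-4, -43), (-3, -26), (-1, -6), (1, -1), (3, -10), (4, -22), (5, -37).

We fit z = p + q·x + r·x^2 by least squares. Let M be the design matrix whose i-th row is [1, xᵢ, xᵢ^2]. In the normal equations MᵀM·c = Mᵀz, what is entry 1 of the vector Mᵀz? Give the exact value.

-145

Entry 1 ↔ basis 1, so (Mᵀz)_{1} = Σᵢ zᵢ = (1)·(-43) + (1)·(-26) + (1)·(-6) + (1)·(-1) + (1)·(-10) + (1)·(-22) + (1)·(-37) = -145.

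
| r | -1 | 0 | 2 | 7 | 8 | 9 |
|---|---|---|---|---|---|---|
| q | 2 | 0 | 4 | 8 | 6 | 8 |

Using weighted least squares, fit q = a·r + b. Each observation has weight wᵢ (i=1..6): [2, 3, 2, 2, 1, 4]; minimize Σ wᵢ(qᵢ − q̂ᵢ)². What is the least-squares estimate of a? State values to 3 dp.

AᵀWA·[a, b]ᵀ = AᵀWq reads: 496·a + 60·b = 460;  60·a + 14·b = 66.
(Σwᵢ·r·r = 496, Σwᵢ·r = 60, Σwᵢ·1 = 14, Σwᵢ·r·q = 460, Σwᵢ·q = 66.)
Δ = 496·14 − 60² = 3344.
a = (460·14 − 60·66)/3344 = 155/209; b = (496·66 − 60·460)/3344 = 321/209.

a = 0.742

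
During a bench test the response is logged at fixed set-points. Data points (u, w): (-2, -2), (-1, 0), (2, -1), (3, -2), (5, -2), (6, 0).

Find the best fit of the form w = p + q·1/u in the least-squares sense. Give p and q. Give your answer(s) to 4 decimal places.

p = -1.1942, q = -0.5509

With design matrix M, MᵀM = [[6, -3/10]; [-3/10, 1511/900]] and Mᵀw = [-7, -17/30]ᵀ.
Δ = 6·(1511/900) − (-3/10)² = 599/60.
p = ((-7)·(1511/900) − (-3/10)·(-17/30))/(599/60) = -2146/1797; q = (6·(-17/30) − (-3/10)·(-7))/(599/60) = -330/599.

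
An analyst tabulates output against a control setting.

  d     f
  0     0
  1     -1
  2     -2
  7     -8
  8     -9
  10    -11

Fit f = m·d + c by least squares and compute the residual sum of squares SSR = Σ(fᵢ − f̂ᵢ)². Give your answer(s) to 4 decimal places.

Setting ∂/∂m … = 0 gives: 218·m + 28·c = -243;  28·m + 6·c = -31.
det = 218·6 − 28² = 524.
m = ((-243)·6 − 28·(-31))/524 = -295/262; c = (218·(-31) − 28·(-243))/524 = 23/262.
Residuals: -23/262, 5/131, 43/262, -27/131, -21/262, 45/262; SSR = 15/131.

SSR = 0.1145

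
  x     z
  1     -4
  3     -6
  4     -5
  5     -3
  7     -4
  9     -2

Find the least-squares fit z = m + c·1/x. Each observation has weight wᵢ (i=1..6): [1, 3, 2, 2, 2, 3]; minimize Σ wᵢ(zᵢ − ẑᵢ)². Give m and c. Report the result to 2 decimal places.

Compute the Gram sums: Σwᵢ·1 = 13, Σwᵢ·1/x = 739/210, Σwᵢ·1/x·1/x = 427643/264600.
And Σwᵢ·z = -52, Σwᵢ·1/x·z = -3257/210.
So MᵀWM·[m, c]ᵀ = MᵀWz: [[13, 739/210]; [739/210, 427643/264600]]·[m, c]ᵀ = [-52, -3257/210]ᵀ.
det = 13·(427643/264600) − (739/210)² = 2282633/264600.
m = ((-52)·(427643/264600) − (739/210)·(-3257/210))/(2282633/264600) = -7795898/2282633; c = (13·(-3257/210) − (739/210)·(-52))/(2282633/264600) = -4930380/2282633.

m = -3.42, c = -2.16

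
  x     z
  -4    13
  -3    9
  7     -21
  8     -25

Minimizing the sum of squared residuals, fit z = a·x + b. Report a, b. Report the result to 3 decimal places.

Setting ∂/∂a … = 0 gives: 138·a + 8·b = -426;  8·a + 4·b = -24.
(Σx·x = 138, Σx = 8, Σ1 = 4, Σx·z = -426, Σz = -24.)
Eliminating b: 4·(row 1) − 8·(row 2) gives 488·a = 4·(-426) − 8·(-24) = -1512, so a = -189/61.
Then b = ((-24) − 8·(-189/61))/4 = 12/61.

a = -3.098, b = 0.197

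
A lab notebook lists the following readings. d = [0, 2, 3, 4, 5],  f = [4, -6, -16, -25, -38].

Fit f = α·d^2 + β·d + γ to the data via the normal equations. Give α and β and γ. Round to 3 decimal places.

Entries of MᵀM: Σd^2·d^2 = 978, Σd^2·d = 224, Σd^2 = 54, Σd·d = 54, Σd = 14, Σ1 = 5.
For Mᵀf: Σd^2·f = -1518, Σd·f = -350, Σf = -81.
MᵀM·[α, β, γ]ᵀ = Mᵀf becomes [[978, 224, 54]; [224, 54, 14]; [54, 14, 5]]·[α, β, γ]ᵀ = [-1518, -350, -81]ᵀ.
Inverting the 3×3 Gram matrix, [α, β, γ]ᵀ = [-688/679, -324/97, 2781/679]ᵀ.

α = -1.013, β = -3.340, γ = 4.096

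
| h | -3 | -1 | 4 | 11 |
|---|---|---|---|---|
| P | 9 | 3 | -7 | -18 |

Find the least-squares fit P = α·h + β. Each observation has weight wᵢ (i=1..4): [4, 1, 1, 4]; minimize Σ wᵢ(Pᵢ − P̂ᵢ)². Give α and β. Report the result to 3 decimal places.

α = -1.908, β = 2.679

From the data, Σwᵢ·h·h = 537, Σwᵢ·h = 35, Σwᵢ·1 = 10.
For AᵀWP: Σwᵢ·h·P = -931, Σwᵢ·P = -40.
So AᵀWA·[α, β]ᵀ = AᵀWP: [[537, 35]; [35, 10]]·[α, β]ᵀ = [-931, -40]ᵀ.
det = 537·10 − 35² = 4145.
α = ((-931)·10 − 35·(-40))/4145 = -1582/829; β = (537·(-40) − 35·(-931))/4145 = 2221/829.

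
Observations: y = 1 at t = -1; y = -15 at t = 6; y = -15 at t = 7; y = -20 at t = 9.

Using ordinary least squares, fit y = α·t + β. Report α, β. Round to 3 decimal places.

Entries of XᵀX: Σt·t = 167, Σt = 21, Σ1 = 4.
For Xᵀy: Σt·y = -376, Σy = -49.
So XᵀX·[α, β]ᵀ = Xᵀy: [[167, 21]; [21, 4]]·[α, β]ᵀ = [-376, -49]ᵀ.
Δ = 167·4 − 21² = 227.
α = ((-376)·4 − 21·(-49))/227 = -475/227; β = (167·(-49) − 21·(-376))/227 = -287/227.

α = -2.093, β = -1.264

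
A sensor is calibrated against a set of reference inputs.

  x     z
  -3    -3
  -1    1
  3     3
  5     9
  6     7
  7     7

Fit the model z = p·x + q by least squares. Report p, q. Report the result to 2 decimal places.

p = 1.05, q = 1.02

MᵀM·[p, q]ᵀ = Mᵀz reads: 129·p + 17·q = 153;  17·p + 6·q = 24.
(Σx·x = 129, Σx = 17, Σ1 = 6, Σx·z = 153, Σz = 24.)
Eliminating q: 6·(row 1) − 17·(row 2) gives 485·p = 6·153 − 17·24 = 510, so p = 102/97.
Then q = (24 − 17·(102/97))/6 = 99/97.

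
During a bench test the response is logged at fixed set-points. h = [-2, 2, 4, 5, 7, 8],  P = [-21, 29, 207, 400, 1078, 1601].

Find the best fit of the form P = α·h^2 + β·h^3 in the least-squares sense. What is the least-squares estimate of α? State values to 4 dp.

Setting ∂/∂α … = 0 gives: 7410·α + 53724·β = 168630;  53724·α + 399642·β = 1253114.
Δ = 7410·399642 − 53724² = 75079044.
α = (168630·399642 − 53724·1253114)/75079044 = 5777827/6256587; β = (7410·1253114 − 53724·168630)/75079044 = 18841385/6256587.

α = 0.9235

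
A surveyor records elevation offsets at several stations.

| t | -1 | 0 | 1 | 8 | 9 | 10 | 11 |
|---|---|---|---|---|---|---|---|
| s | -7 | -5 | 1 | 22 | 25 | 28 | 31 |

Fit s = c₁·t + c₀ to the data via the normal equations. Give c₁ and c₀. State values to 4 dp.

c₁ = 3.1802, c₀ = -3.6926

With design matrix M, MᵀM = [[368, 38]; [38, 7]] and Mᵀs = [1030, 95]ᵀ.
Δ = 368·7 − 38² = 1132.
c₁ = (1030·7 − 38·95)/1132 = 900/283; c₀ = (368·95 − 38·1030)/1132 = -1045/283.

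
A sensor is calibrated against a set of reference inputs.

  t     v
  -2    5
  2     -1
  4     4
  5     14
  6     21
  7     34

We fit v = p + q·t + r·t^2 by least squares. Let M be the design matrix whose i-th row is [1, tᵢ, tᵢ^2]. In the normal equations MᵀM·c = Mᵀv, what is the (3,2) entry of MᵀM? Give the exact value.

748

Row 3 ↔ basis t^2, column 2 ↔ basis t, so (MᵀM)_{3,2} = Σᵢ (t^2)·(t) = (4)·(-2) + (4)·(2) + (16)·(4) + (25)·(5) + (36)·(6) + (49)·(7) = 748.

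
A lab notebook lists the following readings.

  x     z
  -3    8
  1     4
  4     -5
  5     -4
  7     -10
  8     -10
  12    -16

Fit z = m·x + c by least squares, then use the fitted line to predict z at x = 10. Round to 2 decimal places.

Compute the Gram sums: Σx·x = 308, Σx = 34, Σ1 = 7.
And Σx·z = -402, Σz = -33.
Normal equations: [[308, 34]; [34, 7]]·[m, c]ᵀ = [-402, -33]ᵀ.
Eliminating c: 7·(row 1) − 34·(row 2) gives 1000·m = 7·(-402) − 34·(-33) = -1692, so m = -423/250.
Then c = ((-33) − 34·(-423/250))/7 = 438/125.
At x = 10: ẑ = (-423/250)·(10) + (438/125)·(1) = -1677/125.

ẑ = -13.42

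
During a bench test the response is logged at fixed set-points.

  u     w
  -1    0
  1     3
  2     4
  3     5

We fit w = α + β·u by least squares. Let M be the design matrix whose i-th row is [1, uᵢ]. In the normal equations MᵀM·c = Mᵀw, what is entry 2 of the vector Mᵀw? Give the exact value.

Entry 2 ↔ basis u, so (Mᵀw)_{2} = Σᵢ (u)·wᵢ = (-1)·(0) + (1)·(3) + (2)·(4) + (3)·(5) = 26.

26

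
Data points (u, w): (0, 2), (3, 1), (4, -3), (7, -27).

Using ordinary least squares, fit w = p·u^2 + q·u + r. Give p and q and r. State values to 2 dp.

p = -0.96, q = 2.57, r = 1.99

The normal equations are: 2738·p + 434·q + 74·r = -1362;  434·p + 74·q + 14·r = -198;  74·p + 14·q + 4·r = -27.
(Σu^2·u^2 = 2738, Σu^2·u = 434, Σu^2 = 74, Σu·u = 74, Σu = 14, Σ1 = 4, Σu^2·w = -1362, Σu·w = -198, Σw = -27.)
Inverting the 3×3 Gram matrix, [p, q, r]ᵀ = [-23/24, 1541/600, 199/100]ᵀ.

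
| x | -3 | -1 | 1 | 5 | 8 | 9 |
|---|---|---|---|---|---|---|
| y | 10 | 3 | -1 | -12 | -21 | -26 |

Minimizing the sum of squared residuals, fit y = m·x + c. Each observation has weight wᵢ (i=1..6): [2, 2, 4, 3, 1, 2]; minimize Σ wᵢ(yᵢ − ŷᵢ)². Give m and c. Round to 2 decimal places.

The normal system MᵀWM·[m, c]ᵀ = MᵀWy is [[325, 37]; [37, 14]]·[m, c]ᵀ = [-886, -87]ᵀ.
Eliminating c: 14·(row 1) − 37·(row 2) gives 3181·m = 14·(-886) − 37·(-87) = -9185, so m = -9185/3181.
Then c = ((-87) − 37·(-9185/3181))/14 = 4507/3181.

m = -2.89, c = 1.42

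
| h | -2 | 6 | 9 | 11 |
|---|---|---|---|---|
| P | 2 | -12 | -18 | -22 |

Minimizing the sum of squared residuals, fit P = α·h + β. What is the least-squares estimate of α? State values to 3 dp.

Forming AᵀA = [[242, 24]; [24, 4]] and AᵀP = [-480, -50]ᵀ gives AᵀA·[α, β]ᵀ = AᵀP.
Determinant 242·4 − 24² = 392.
α = ((-480)·4 − 24·(-50))/392 = -90/49; β = (242·(-50) − 24·(-480))/392 = -145/98.

α = -1.837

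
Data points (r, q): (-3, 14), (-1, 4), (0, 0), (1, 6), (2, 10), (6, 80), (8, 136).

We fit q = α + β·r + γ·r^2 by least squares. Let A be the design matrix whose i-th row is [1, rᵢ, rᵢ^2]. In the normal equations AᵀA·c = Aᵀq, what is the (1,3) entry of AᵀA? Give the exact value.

Row 1 ↔ basis 1, column 3 ↔ basis r^2, so (AᵀA)_{1,3} = Σᵢ r^2 = (1)·(9) + (1)·(1) + (1)·(0) + (1)·(1) + (1)·(4) + (1)·(36) + (1)·(64) = 115.

115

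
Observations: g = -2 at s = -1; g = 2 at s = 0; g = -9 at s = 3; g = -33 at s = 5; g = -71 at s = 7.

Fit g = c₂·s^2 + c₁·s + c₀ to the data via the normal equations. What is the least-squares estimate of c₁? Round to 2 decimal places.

Normal-equation sums: Σs^2·s^2 = 3108, Σs^2·s = 494, Σs^2 = 84, Σs·s = 84, Σs = 14, Σ1 = 5.
For Xᵀg: Σs^2·g = -4387, Σs·g = -687, Σg = -113.
XᵀX·[c₂, c₁, c₀]ᵀ = Xᵀg becomes [[3108, 494, 84]; [494, 84, 14]; [84, 14, 5]]·[c₂, c₁, c₀]ᵀ = [-4387, -687, -113]ᵀ.
Inverting the 3×3 Gram matrix, [c₂, c₁, c₀]ᵀ = [-38945/22598, 38039/22598, 18526/11299]ᵀ.

c₁ = 1.68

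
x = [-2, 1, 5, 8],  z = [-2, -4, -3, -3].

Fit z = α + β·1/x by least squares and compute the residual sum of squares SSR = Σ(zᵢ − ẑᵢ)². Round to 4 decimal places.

SSR = 0.0184

With design matrix A, AᵀA = [[4, 33/40]; [33/40, 2089/1600]] and Aᵀz = [-12, -159/40]ᵀ.
Eliminating β: (2089/1600)·(row 1) − (33/40)·(row 2) gives (7267/1600)·α = (2089/1600)·(-12) − (33/40)·(-159/40) = -19821/1600, so α = -19821/7267.
Then β = ((-159/40) − (33/40)·(-19821/7267))/(2089/1600) = -9600/7267.
Residuals: 487/7267, 353/7267, -60/7267, -60/559; SSR = 134/7267.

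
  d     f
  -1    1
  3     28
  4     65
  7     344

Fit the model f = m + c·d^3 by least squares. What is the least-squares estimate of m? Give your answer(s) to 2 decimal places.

m = 1.41

From the data, Σ1 = 4, Σd^3 = 433, Σd^3·d^3 = 122475.
Right-hand side: Σf = 438, Σd^3·f = 122907.
Normal equations: [[4, 433]; [433, 122475]]·[m, c]ᵀ = [438, 122907]ᵀ.
det = 4·122475 − 433² = 302411.
m = (438·122475 − 433·122907)/302411 = 425319/302411; c = (4·122907 − 433·438)/302411 = 301974/302411.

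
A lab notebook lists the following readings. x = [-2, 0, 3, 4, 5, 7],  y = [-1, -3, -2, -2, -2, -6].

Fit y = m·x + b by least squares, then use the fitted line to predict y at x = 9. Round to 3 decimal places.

ŷ = -4.766

Setting ∂/∂m … = 0 gives: 103·m + 17·b = -64;  17·m + 6·b = -16.
Δ = 103·6 − 17² = 329.
m = ((-64)·6 − 17·(-16))/329 = -16/47; b = (103·(-16) − 17·(-64))/329 = -80/47.
At x = 9: ŷ = (-16/47)·(9) + (-80/47)·(1) = -224/47.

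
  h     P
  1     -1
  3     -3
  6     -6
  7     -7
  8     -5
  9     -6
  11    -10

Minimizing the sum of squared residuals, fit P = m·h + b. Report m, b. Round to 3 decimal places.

AᵀA·[m, b]ᵀ = AᵀP reads: 361·m + 45·b = -299;  45·m + 7·b = -38.
det = 361·7 − 45² = 502.
m = ((-299)·7 − 45·(-38))/502 = -383/502; b = (361·(-38) − 45·(-299))/502 = -263/502.

m = -0.763, b = -0.524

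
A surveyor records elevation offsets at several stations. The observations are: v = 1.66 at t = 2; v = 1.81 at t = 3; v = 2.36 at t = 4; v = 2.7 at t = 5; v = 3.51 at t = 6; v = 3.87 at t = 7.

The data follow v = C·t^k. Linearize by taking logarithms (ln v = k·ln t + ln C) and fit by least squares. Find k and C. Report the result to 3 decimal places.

k = 0.714, C = 0.916

Let Y = ln v. Fitting Y = k·ln t + ln C by least squares:
Σln t = 8.5252, Σ(ln t)² = 13.1965, Σln v = 5.5609, Σln t·ln v = 8.6751.
Equations: 13.1965·k + 8.5252·ln C = 8.6751;  8.5252·k + 6·ln C = 5.5609.
Δ = 13.1965·6 − (8.5252)² = 6.5005; k = (8.6751·6 − 8.5252·5.5609)/6.5005 = 0.71426, ln C = (13.1965·5.5609 − 8.5252·8.6751)/6.5005 = -0.08805, so C = exp(-0.08805) = 0.91572.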